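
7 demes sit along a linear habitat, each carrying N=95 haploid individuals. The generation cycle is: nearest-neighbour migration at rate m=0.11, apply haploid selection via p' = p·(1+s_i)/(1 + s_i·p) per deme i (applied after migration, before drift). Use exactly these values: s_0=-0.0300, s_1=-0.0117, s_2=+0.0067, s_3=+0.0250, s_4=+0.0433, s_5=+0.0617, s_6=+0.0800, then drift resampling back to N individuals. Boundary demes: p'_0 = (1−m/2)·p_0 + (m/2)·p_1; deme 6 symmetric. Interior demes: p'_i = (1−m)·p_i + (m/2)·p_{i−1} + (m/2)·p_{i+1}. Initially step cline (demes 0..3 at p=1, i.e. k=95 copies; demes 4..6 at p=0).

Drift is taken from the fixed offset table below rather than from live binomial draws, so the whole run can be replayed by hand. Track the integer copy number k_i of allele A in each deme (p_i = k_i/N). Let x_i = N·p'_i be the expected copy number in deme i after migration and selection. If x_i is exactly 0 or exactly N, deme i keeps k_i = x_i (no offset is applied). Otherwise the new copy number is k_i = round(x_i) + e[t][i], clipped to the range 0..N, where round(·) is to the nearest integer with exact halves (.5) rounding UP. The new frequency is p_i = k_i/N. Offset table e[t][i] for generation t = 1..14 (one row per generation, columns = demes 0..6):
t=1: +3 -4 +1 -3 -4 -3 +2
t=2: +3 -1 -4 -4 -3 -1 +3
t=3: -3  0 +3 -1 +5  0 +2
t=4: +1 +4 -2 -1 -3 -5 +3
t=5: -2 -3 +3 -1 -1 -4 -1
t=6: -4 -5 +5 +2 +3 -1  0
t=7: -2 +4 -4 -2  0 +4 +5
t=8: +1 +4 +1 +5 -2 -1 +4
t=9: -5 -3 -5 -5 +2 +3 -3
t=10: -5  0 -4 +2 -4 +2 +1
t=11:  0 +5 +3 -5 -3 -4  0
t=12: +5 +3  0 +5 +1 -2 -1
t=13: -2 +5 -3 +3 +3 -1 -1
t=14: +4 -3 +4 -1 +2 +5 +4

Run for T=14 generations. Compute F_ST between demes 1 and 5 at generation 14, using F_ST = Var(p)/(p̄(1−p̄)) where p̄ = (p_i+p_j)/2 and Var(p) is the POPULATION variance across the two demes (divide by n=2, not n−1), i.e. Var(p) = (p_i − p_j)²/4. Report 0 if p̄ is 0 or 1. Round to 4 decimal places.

0.6303

t=0: k=[95 95 95 95 0 0 0]
t=1: x=[95.0000 95.0000 95.0000 89.8956 5.4383 0.0000 0.0000] k=[95 95 95 87 1 0 0]
t=2: x=[95.0000 95.0000 94.5629 82.9718 5.9055 0.0584 0.0000] k=[95 95 91 79 3 0 0]
t=3: x=[95.0000 94.7774 90.5882 75.8602 7.2954 0.1752 0.0000] k=[95 95 94 75 12 0 0]
t=4: x=[95.0000 94.9443 93.0230 73.0002 15.3425 0.7004 0.0000] k=[95 95 91 72 12 0 0]
t=5: x=[95.0000 94.7774 90.2055 70.2002 15.1727 0.7004 0.0000] k=[95 92 93 69 14 0 0]
t=6: x=[94.8299 92.1881 91.6467 67.7771 16.8341 0.8171 0.0000] k=[91 87 95 70 20 0 0]
t=7: x=[90.6555 87.5799 93.1969 69.0929 22.3667 1.1670 0.0000] k=[89 92 89 67 22 5 0]
t=8: x=[88.9959 91.6320 87.9984 66.2326 24.2986 5.9872 0.2969] k=[90 95 89 71 22 5 4]
t=9: x=[90.1363 94.3879 88.3812 69.7553 24.5232 6.2190 4.3645] k=[85 91 83 65 27 9 1]
t=10: x=[85.0622 90.1764 82.5226 64.4143 28.9460 10.0767 1.5533] k=[80 90 79 66 25 12 3]
t=11: x=[80.1728 88.7769 78.9791 64.9694 27.3582 12.8718 3.7635] k=[80 94 82 60 24 9 4]
t=12: x=[80.3975 92.5420 81.5274 59.7790 25.9467 10.0767 4.6004] k=[85 95 82 65 27 8 4]
t=13: x=[85.2876 93.7202 81.8558 64.3598 28.8901 9.3161 4.5415] k=[83 95 79 67 32 8 4]
t=14: x=[83.3523 93.4421 79.3077 66.2326 33.5187 9.6047 4.5415] k=[87 90 83 65 36 15 9]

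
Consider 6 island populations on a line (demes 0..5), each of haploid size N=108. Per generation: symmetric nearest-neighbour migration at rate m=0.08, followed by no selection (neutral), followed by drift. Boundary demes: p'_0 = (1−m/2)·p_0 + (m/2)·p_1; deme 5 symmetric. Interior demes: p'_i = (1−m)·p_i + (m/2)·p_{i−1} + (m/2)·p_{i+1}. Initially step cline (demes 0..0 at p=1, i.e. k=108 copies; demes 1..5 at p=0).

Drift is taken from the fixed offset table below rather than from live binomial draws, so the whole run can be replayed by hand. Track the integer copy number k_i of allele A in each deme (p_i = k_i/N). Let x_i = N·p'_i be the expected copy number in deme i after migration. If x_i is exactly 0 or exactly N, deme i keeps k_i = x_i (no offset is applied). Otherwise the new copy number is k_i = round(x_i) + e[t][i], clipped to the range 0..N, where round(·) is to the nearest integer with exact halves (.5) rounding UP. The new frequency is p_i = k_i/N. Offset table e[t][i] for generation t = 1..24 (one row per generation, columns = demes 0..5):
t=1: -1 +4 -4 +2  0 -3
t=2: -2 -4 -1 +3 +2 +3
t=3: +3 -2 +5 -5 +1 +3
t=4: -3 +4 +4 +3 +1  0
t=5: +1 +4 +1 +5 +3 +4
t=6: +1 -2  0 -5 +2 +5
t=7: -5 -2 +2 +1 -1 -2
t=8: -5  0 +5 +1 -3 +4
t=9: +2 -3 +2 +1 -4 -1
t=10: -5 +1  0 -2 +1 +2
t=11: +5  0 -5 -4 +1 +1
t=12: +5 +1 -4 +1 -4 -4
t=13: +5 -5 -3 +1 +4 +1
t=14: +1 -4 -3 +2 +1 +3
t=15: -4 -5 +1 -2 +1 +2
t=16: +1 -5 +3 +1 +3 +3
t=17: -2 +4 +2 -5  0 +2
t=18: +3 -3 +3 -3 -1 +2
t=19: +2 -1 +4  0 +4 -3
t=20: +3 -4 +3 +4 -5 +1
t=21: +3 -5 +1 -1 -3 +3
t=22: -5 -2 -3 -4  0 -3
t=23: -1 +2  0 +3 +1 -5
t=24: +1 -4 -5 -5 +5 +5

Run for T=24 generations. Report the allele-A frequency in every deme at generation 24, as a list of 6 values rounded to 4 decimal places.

[0.5000, 0.1389, 0.1019, 0.0185, 0.1019, 0.1389]

t=0: k=[108 0 0 0 0 0]
t=1: x=[103.6800 4.3200 0.0000 0.0000 0.0000 0.0000] k=[103 8 0 0 0 0]
t=2: x=[99.2000 11.4800 0.3200 0.0000 0.0000 0.0000] k=[97 7 0 0 0 0]
t=3: x=[93.4000 10.3200 0.2800 0.0000 0.0000 0.0000] k=[96 8 5 0 0 0]
t=4: x=[92.4800 11.4000 4.9200 0.2000 0.0000 0.0000] k=[89 15 9 3 0 0]
t=5: x=[86.0400 17.7200 9.0000 3.1200 0.1200 0.0000] k=[87 22 10 8 3 0]
t=6: x=[84.4000 24.1200 10.4000 7.8800 3.0800 0.1200] k=[85 22 10 3 5 5]
t=7: x=[82.4800 24.0400 10.2000 3.3600 4.9200 5.0000] k=[77 22 12 4 4 3]
t=8: x=[74.8000 23.8000 12.0800 4.3200 3.9600 3.0400] k=[70 24 17 5 1 7]
t=9: x=[68.1600 25.5600 16.8000 5.3200 1.4000 6.7600] k=[70 23 19 6 0 6]
t=10: x=[68.1200 24.7200 18.6400 6.2800 0.4800 5.7600] k=[63 26 19 4 1 8]
t=11: x=[61.5200 27.2000 18.6800 4.4800 1.4000 7.7200] k=[67 27 14 0 2 9]
t=12: x=[65.4000 28.0800 13.9600 0.6400 2.2000 8.7200] k=[70 29 10 2 0 5]
t=13: x=[68.3600 29.8800 10.4400 2.2400 0.2800 4.8000] k=[73 25 7 3 4 6]
t=14: x=[71.0800 26.2000 7.5600 3.2000 4.0400 5.9200] k=[72 22 5 5 5 9]
t=15: x=[70.0000 23.3200 5.6800 5.0000 5.1600 8.8400] k=[66 18 7 3 6 11]
t=16: x=[64.0800 19.4800 7.2800 3.2800 6.0800 10.8000] k=[65 14 10 4 9 14]
t=17: x=[62.9600 15.8800 9.9200 4.4400 9.0000 13.8000] k=[61 20 12 0 9 16]
t=18: x=[59.3600 21.3200 11.8400 0.8400 8.9200 15.7200] k=[62 18 15 0 8 18]
t=19: x=[60.2400 19.6400 14.5200 0.9200 8.0800 17.6000] k=[62 19 19 1 12 15]
t=20: x=[60.2800 20.7200 18.2800 2.1600 11.6800 14.8800] k=[63 17 21 6 7 16]
t=21: x=[61.1600 19.0000 20.2400 6.6400 7.3200 15.6400] k=[64 14 21 6 4 19]
t=22: x=[62.0000 16.2800 20.1200 6.5200 4.6800 18.4000] k=[57 14 17 3 5 15]
t=23: x=[55.2800 15.8400 16.3200 3.6400 5.3200 14.6000] k=[54 18 16 7 6 10]
t=24: x=[52.5600 19.3600 15.7200 7.3200 6.2000 9.8400] k=[54 15 11 2 11 15]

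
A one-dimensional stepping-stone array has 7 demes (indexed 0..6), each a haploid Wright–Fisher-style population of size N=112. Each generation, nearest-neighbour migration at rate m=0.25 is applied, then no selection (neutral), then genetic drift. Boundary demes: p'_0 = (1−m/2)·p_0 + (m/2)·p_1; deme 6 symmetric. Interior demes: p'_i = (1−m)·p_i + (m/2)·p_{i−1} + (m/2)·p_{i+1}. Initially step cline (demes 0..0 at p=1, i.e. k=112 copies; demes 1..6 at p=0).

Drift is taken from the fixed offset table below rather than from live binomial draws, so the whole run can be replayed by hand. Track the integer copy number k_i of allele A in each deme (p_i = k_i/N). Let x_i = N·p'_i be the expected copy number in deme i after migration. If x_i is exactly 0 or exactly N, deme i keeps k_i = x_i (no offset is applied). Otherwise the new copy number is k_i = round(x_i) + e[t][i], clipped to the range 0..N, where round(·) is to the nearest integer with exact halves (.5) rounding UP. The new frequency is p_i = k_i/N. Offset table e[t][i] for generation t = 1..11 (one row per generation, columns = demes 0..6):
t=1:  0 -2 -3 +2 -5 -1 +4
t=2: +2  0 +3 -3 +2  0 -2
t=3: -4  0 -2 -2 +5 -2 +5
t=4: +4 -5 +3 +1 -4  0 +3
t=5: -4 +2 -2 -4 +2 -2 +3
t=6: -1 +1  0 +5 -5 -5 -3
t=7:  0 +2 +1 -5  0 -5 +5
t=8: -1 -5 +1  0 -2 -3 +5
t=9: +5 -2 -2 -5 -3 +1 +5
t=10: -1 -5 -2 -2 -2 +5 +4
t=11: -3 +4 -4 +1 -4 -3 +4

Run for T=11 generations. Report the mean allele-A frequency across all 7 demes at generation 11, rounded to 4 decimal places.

0.1110

t=0: k=[112 0 0 0 0 0 0]
t=1: x=[98.0000 14.0000 0.0000 0.0000 0.0000 0.0000 0.0000] k=[98 12 0 0 0 0 0]
t=2: x=[87.2500 21.2500 1.5000 0.0000 0.0000 0.0000 0.0000] k=[89 21 5 0 0 0 0]
t=3: x=[80.5000 27.5000 6.3750 0.6250 0.0000 0.0000 0.0000] k=[77 28 4 0 0 0 0]
t=4: x=[70.8750 31.1250 6.5000 0.5000 0.0000 0.0000 0.0000] k=[75 26 10 2 0 0 0]
t=5: x=[68.8750 30.1250 11.0000 2.7500 0.2500 0.0000 0.0000] k=[65 32 9 0 2 0 0]
t=6: x=[60.8750 33.2500 10.7500 1.3750 1.5000 0.2500 0.0000] k=[60 34 11 6 0 0 0]
t=7: x=[56.7500 34.3750 13.2500 5.8750 0.7500 0.0000 0.0000] k=[57 36 14 1 1 0 0]
t=8: x=[54.3750 35.8750 15.1250 2.6250 0.8750 0.1250 0.0000] k=[53 31 16 3 0 0 0]
t=9: x=[50.2500 31.8750 16.2500 4.2500 0.3750 0.0000 0.0000] k=[55 30 14 0 0 0 0]
t=10: x=[51.8750 31.1250 14.2500 1.7500 0.0000 0.0000 0.0000] k=[51 26 12 0 0 0 0]
t=11: x=[47.8750 27.3750 12.2500 1.5000 0.0000 0.0000 0.0000] k=[45 31 8 3 0 0 0]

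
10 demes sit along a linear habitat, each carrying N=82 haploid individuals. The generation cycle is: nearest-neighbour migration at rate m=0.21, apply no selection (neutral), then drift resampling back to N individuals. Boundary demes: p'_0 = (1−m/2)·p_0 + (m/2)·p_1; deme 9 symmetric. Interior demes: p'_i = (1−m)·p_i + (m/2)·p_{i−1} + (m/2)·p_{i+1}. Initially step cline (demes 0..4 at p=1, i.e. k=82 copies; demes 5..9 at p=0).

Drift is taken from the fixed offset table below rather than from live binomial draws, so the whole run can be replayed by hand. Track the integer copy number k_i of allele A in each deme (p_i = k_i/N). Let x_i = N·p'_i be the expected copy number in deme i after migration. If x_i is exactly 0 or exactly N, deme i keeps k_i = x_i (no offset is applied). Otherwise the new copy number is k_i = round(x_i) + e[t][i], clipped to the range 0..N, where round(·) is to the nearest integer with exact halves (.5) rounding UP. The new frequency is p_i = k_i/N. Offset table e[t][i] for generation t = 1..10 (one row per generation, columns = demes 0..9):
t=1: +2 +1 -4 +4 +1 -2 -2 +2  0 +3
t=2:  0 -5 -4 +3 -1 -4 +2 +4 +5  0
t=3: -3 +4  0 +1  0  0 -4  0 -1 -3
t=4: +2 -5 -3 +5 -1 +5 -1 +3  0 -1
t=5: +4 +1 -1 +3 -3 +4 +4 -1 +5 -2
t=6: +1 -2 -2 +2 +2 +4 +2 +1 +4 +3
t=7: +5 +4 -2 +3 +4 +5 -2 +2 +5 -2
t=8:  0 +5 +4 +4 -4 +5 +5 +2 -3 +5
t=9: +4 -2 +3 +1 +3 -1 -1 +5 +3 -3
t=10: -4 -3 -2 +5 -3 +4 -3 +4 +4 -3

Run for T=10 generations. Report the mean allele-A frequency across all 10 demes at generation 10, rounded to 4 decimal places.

t=0: k=[82 82 82 82 82 0 0 0 0 0]
t=1: x=[82.0000 82.0000 82.0000 82.0000 73.3900 8.6100 0.0000 0.0000 0.0000 0.0000] k=[82 82 82 82 74 7 0 0 0 0]
t=2: x=[82.0000 82.0000 82.0000 81.1600 67.8050 13.3000 0.7350 0.0000 0.0000 0.0000] k=[82 82 82 82 67 9 3 0 0 0]
t=3: x=[82.0000 82.0000 82.0000 80.4250 62.4850 14.4600 3.3150 0.3150 0.0000 0.0000] k=[82 82 82 81 62 14 0 0 0 0]
t=4: x=[82.0000 82.0000 81.8950 79.1100 58.9550 17.5700 1.4700 0.0000 0.0000 0.0000] k=[82 82 79 82 58 23 0 0 0 0]
t=5: x=[82.0000 81.6850 79.6300 79.1650 56.8450 24.2600 2.4150 0.0000 0.0000 0.0000] k=[82 82 79 82 54 28 6 0 0 0]
t=6: x=[82.0000 81.6850 79.6300 78.7450 54.2100 28.4200 7.6800 0.6300 0.0000 0.0000] k=[82 80 78 81 56 32 10 2 0 0]
t=7: x=[81.7900 80.0000 78.5250 78.0600 56.1050 32.2100 11.4700 2.6300 0.2100 0.0000] k=[82 82 77 81 60 37 9 5 5 0]
t=8: x=[82.0000 81.4750 77.9450 78.3750 59.7900 36.4750 11.5200 5.4200 4.4750 0.5250] k=[82 82 82 82 56 41 17 7 1 6]
t=9: x=[82.0000 82.0000 82.0000 79.2700 57.1550 40.0550 18.4700 7.4200 2.1550 5.4750] k=[82 82 82 80 60 39 17 12 5 2]
t=10: x=[82.0000 82.0000 81.7900 78.1100 59.8950 38.8950 18.7850 11.7900 5.4200 2.3150] k=[82 82 80 82 57 43 16 16 9 0]

0.5695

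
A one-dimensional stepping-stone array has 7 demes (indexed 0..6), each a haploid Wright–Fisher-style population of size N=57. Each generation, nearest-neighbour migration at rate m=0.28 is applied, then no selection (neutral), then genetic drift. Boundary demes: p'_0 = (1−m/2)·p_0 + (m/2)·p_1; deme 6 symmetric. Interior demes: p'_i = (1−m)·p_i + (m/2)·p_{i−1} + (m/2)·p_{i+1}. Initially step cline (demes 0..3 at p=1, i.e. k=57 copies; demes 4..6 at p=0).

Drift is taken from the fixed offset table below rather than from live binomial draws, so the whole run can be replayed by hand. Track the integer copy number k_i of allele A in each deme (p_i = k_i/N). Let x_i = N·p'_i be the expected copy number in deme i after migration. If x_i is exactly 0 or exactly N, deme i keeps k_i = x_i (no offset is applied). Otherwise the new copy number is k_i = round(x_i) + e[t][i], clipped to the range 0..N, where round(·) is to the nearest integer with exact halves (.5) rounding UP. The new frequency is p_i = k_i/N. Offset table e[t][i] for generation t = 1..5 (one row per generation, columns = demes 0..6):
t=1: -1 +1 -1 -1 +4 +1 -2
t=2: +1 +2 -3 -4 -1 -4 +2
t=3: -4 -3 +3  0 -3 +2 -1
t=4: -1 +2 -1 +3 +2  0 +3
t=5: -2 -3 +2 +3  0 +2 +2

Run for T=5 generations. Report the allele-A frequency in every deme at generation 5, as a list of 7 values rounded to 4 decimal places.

t=0: k=[57 57 57 57 0 0 0]
t=1: x=[57.0000 57.0000 57.0000 49.0200 7.9800 0.0000 0.0000] k=[57 57 57 48 12 0 0]
t=2: x=[57.0000 57.0000 55.7400 44.2200 15.3600 1.6800 0.0000] k=[57 57 53 40 14 0 0]
t=3: x=[57.0000 56.4400 51.7400 38.1800 15.6800 1.9600 0.0000] k=[57 53 55 38 13 4 0]
t=4: x=[56.4400 53.8400 52.3400 36.8800 15.2400 4.7000 0.5600] k=[55 56 51 40 17 5 4]
t=5: x=[55.1400 55.1600 50.1600 38.3200 18.5400 6.5400 4.1400] k=[53 52 52 41 19 9 6]

[0.9298, 0.9123, 0.9123, 0.7193, 0.3333, 0.1579, 0.1053]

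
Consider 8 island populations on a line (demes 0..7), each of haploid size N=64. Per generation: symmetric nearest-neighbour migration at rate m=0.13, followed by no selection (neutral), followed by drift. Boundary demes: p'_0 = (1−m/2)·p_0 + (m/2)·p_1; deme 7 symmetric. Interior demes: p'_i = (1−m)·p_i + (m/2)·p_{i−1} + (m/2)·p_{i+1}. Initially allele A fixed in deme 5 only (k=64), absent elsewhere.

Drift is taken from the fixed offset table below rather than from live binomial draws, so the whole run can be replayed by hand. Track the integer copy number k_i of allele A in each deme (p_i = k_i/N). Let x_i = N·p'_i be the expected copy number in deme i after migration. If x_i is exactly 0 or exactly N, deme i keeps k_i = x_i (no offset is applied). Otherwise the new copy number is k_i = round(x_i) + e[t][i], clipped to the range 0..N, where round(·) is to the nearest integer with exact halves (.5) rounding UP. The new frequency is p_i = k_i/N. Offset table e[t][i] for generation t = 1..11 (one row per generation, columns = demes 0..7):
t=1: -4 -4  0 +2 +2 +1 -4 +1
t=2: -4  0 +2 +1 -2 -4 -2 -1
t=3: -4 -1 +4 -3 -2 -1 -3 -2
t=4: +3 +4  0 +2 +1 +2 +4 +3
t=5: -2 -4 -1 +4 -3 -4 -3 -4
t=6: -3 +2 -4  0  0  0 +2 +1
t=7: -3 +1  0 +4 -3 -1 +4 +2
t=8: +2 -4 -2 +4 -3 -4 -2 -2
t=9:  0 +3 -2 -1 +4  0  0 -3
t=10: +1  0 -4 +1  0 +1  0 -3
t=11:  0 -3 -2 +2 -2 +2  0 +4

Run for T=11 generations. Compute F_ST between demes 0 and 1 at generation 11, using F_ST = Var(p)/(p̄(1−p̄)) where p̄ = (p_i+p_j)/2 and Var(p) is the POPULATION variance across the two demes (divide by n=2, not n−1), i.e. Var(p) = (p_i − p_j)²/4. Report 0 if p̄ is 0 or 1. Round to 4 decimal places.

0.0240

t=0: k=[0 0 0 0 0 64 0 0]
t=1: x=[0.0000 0.0000 0.0000 0.0000 4.1600 55.6800 4.1600 0.0000] k=[0 0 0 0 6 57 0 0]
t=2: x=[0.0000 0.0000 0.0000 0.3900 8.9250 49.9800 3.7050 0.0000] k=[0 0 0 1 7 46 2 0]
t=3: x=[0.0000 0.0000 0.0650 1.3250 9.1450 40.6050 4.7300 0.1300] k=[0 0 4 0 7 40 2 0]
t=4: x=[0.0000 0.2600 3.4800 0.7150 8.6900 35.3850 4.3400 0.1300] k=[0 4 3 3 10 37 8 3]
t=5: x=[0.2600 3.6750 3.0650 3.4550 11.3000 33.3600 9.5600 3.3250] k=[0 0 2 7 8 29 7 0]
t=6: x=[0.0000 0.1300 2.1950 6.7400 9.3000 26.2050 7.9750 0.4550] k=[0 2 0 7 9 26 10 1]
t=7: x=[0.1300 1.7400 0.5850 6.6750 9.9750 23.8550 10.4550 1.5850] k=[0 3 1 11 7 23 14 4]
t=8: x=[0.1950 2.6750 1.7800 10.0900 8.3000 21.3750 13.9350 4.6500] k=[2 0 0 14 5 17 12 3]
t=9: x=[1.8700 0.1300 0.9100 12.5050 6.3650 15.8950 11.7400 3.5850] k=[2 3 0 12 10 16 12 1]
t=10: x=[2.0650 2.7400 0.9750 11.0900 10.5200 15.3500 11.5450 1.7150] k=[3 3 0 12 11 16 12 0]
t=11: x=[3.0000 2.8050 0.9750 11.1550 11.3900 15.4150 11.4800 0.7800] k=[3 0 0 13 9 17 11 5]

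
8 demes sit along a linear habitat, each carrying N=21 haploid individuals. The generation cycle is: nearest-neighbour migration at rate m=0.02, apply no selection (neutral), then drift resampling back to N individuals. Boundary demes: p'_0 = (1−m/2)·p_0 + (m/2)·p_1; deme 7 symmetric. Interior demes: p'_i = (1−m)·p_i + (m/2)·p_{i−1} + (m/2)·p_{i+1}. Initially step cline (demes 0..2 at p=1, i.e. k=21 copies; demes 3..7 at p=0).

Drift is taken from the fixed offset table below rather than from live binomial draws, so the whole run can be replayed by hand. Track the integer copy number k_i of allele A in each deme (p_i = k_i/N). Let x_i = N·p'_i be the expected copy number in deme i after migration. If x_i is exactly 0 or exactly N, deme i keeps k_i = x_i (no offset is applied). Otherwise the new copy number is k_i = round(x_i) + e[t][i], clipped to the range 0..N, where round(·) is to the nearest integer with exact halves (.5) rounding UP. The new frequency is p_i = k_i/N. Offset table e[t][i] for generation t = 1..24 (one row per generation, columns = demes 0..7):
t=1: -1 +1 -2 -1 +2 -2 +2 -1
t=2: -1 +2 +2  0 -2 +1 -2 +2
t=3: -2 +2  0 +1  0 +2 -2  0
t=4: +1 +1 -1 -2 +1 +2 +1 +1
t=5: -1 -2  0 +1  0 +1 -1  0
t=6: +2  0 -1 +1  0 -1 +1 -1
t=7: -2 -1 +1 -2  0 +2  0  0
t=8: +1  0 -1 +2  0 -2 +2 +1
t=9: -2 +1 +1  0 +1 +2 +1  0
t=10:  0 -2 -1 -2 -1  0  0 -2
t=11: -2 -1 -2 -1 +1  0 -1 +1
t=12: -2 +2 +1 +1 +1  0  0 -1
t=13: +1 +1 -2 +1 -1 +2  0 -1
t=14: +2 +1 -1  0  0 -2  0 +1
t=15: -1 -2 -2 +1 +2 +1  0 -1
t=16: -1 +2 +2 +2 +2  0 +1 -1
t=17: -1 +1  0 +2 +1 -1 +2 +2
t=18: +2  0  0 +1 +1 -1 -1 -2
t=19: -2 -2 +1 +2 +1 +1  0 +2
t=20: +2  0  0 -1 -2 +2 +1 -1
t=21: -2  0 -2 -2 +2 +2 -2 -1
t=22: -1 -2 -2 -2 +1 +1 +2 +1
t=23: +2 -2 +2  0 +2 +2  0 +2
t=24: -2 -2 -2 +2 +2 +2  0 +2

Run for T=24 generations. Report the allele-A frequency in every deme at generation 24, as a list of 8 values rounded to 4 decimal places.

[0.6190, 0.6190, 0.5714, 0.3333, 0.6667, 0.5238, 0.2857, 0.2381]

t=0: k=[21 21 21 0 0 0 0 0]
t=1: x=[21.0000 21.0000 20.7900 0.2100 0.0000 0.0000 0.0000 0.0000] k=[21 21 19 0 0 0 0 0]
t=2: x=[21.0000 20.9800 18.8300 0.1900 0.0000 0.0000 0.0000 0.0000] k=[21 21 21 0 0 0 0 0]
t=3: x=[21.0000 21.0000 20.7900 0.2100 0.0000 0.0000 0.0000 0.0000] k=[21 21 21 1 0 0 0 0]
t=4: x=[21.0000 21.0000 20.8000 1.1900 0.0100 0.0000 0.0000 0.0000] k=[21 21 20 0 1 0 0 0]
t=5: x=[21.0000 20.9900 19.8100 0.2100 0.9800 0.0100 0.0000 0.0000] k=[21 19 20 1 1 1 0 0]
t=6: x=[20.9800 19.0300 19.8000 1.1900 1.0000 0.9900 0.0100 0.0000] k=[21 19 19 2 1 0 1 0]
t=7: x=[20.9800 19.0200 18.8300 2.1600 1.0000 0.0200 0.9800 0.0100] k=[19 18 20 0 1 2 1 0]
t=8: x=[18.9900 18.0300 19.7800 0.2100 1.0000 1.9800 1.0000 0.0100] k=[20 18 19 2 1 0 3 1]
t=9: x=[19.9800 18.0300 18.8200 2.1600 1.0000 0.0400 2.9500 1.0200] k=[18 19 20 2 2 2 4 1]
t=10: x=[18.0100 19.0000 19.8100 2.1800 2.0000 2.0200 3.9500 1.0300] k=[18 17 19 0 1 2 4 0]
t=11: x=[17.9900 17.0300 18.7900 0.2000 1.0000 2.0100 3.9400 0.0400] k=[16 16 17 0 2 2 3 1]
t=12: x=[16.0000 16.0100 16.8200 0.1900 1.9800 2.0100 2.9700 1.0200] k=[14 18 18 1 3 2 3 0]
t=13: x=[14.0400 17.9600 17.8300 1.1900 2.9700 2.0200 2.9600 0.0300] k=[15 19 16 2 2 4 3 0]
t=14: x=[15.0400 18.9300 15.8900 2.1400 2.0200 3.9700 2.9800 0.0300] k=[17 20 15 2 2 2 3 1]
t=15: x=[17.0300 19.9200 14.9200 2.1300 2.0000 2.0100 2.9700 1.0200] k=[16 18 13 3 4 3 3 0]
t=16: x=[16.0200 17.9300 12.9500 3.1100 3.9800 3.0100 2.9700 0.0300] k=[15 20 15 5 6 3 4 0]
t=17: x=[15.0500 19.9000 14.9500 5.1100 5.9600 3.0400 3.9500 0.0400] k=[14 21 15 7 7 2 6 2]
t=18: x=[14.0700 20.8700 14.9800 7.0800 6.9500 2.0900 5.9200 2.0400] k=[16 21 15 8 8 1 5 0]
t=19: x=[16.0500 20.8900 14.9900 8.0700 7.9300 1.1100 4.9100 0.0500] k=[14 19 16 10 9 2 5 2]
t=20: x=[14.0500 18.9200 15.9700 10.0500 8.9400 2.1000 4.9400 2.0300] k=[16 19 16 9 7 4 6 1]
t=21: x=[16.0300 18.9400 15.9600 9.0500 6.9900 4.0500 5.9300 1.0500] k=[14 19 14 7 9 6 4 0]
t=22: x=[14.0500 18.9000 13.9800 7.0900 8.9500 6.0100 3.9800 0.0400] k=[13 17 12 5 10 7 6 1]
t=23: x=[13.0400 16.9100 11.9800 5.1200 9.9200 7.0200 5.9600 1.0500] k=[15 15 14 5 12 9 6 3]
t=24: x=[15.0000 14.9900 13.9200 5.1600 11.9000 9.0000 6.0000 3.0300] k=[13 13 12 7 14 11 6 5]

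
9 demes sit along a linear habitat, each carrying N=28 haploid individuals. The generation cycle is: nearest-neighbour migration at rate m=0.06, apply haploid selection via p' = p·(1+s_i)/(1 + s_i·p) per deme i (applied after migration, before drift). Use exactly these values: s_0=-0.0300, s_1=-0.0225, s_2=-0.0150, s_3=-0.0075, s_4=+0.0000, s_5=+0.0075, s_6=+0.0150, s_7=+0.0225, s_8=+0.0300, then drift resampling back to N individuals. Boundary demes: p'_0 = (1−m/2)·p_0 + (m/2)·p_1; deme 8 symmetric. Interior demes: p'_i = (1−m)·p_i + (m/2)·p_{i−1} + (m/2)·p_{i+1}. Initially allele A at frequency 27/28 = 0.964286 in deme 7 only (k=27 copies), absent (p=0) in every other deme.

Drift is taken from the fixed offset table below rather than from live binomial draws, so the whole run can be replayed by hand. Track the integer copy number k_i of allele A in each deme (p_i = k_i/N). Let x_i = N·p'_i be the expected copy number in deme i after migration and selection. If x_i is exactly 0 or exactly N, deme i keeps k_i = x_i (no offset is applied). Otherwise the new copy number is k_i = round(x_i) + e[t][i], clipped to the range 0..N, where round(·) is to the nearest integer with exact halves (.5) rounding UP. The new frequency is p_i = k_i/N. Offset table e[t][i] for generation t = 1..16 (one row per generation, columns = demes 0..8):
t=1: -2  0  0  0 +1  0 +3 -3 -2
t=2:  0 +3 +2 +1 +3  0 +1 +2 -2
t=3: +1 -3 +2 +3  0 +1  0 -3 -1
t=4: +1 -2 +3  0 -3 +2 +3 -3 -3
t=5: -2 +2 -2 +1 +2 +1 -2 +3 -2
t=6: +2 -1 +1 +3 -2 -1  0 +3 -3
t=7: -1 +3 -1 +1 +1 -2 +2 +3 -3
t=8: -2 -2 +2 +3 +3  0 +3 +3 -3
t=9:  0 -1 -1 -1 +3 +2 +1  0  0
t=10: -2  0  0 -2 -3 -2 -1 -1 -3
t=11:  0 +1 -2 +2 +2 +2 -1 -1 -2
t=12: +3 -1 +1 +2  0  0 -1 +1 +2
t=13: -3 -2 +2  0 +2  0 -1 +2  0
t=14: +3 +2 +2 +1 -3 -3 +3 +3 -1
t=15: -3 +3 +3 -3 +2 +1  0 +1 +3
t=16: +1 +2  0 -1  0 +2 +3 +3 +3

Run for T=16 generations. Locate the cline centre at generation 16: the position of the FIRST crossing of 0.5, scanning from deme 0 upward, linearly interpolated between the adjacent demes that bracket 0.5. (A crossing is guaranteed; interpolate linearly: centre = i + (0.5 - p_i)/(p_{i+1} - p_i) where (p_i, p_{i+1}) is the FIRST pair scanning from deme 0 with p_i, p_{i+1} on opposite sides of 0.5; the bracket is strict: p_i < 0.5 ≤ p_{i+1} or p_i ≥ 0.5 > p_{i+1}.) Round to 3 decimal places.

6.000

t=0: k=[0 0 0 0 0 0 0 27 0]
t=1: x=[0.0000 0.0000 0.0000 0.0000 0.0000 0.0000 0.8218 25.4324 0.8336] k=[0 0 0 0 0 0 4 22 0]
t=2: x=[0.0000 0.0000 0.0000 0.0000 0.0000 0.1209 4.4757 20.9184 0.6793] k=[0 0 0 0 0 0 5 23 0]
t=3: x=[0.0000 0.0000 0.0000 0.0000 0.0000 0.1511 5.4551 21.8771 0.7102] k=[0 0 0 0 0 1 5 19 0]
t=4: x=[0.0000 0.0000 0.0000 0.0000 0.0300 1.0979 5.3643 18.1525 0.5867] k=[0 0 0 0 0 3 8 15 0]
t=5: x=[0.0000 0.0000 0.0000 0.0000 0.0900 3.0804 8.1457 14.4956 0.4633] k=[0 0 0 0 2 4 6 17 0]
t=6: x=[0.0000 0.0000 0.0000 0.0596 2.0000 4.0257 6.3427 16.3118 0.5250] k=[0 0 0 3 0 3 6 19 0]
t=7: x=[0.0000 0.0000 0.0887 2.8010 0.1800 3.0201 6.3730 18.1823 0.5867] k=[0 0 0 4 1 1 8 21 0]
t=8: x=[0.0000 0.0000 0.1182 3.7654 1.0900 1.2187 8.2665 20.1067 0.6485] k=[0 0 2 7 4 1 11 23 0]
t=9: x=[0.0000 0.0587 2.0610 6.7215 4.0000 1.3999 11.1598 22.0549 0.7102] k=[0 0 1 6 7 3 12 22 1]
t=10: x=[0.0000 0.0293 1.1039 5.8451 6.8500 3.4123 12.1323 21.1854 1.6760] k=[0 0 1 4 4 1 11 20 0]
t=11: x=[0.0000 0.0293 1.0447 3.8847 3.9100 1.3999 11.0695 19.2643 0.6176] k=[0 1 0 6 6 3 10 18 0]
t=12: x=[0.0291 0.9195 0.2069 5.7854 5.9100 3.3218 10.1260 17.3671 0.5559] k=[3 0 1 8 6 3 9 18 3]
t=13: x=[2.8315 0.1173 1.1630 7.6879 5.9700 3.2916 9.1816 17.4268 3.5404] k=[0 0 3 8 8 3 8 19 4]
t=14: x=[0.0000 0.0880 3.0190 7.8075 7.8500 3.3218 8.2665 18.3611 4.5618] k=[0 2 5 9 5 0 11 21 4]
t=15: x=[0.0582 1.9876 4.9679 8.7147 4.9700 0.4835 11.0695 20.3147 4.6230] k=[0 5 8 6 7 1 11 21 8]
t=16: x=[0.1455 4.8481 7.7649 6.0542 6.7900 1.4905 11.0996 20.4335 8.5647] k=[1 7 8 5 7 3 14 23 12]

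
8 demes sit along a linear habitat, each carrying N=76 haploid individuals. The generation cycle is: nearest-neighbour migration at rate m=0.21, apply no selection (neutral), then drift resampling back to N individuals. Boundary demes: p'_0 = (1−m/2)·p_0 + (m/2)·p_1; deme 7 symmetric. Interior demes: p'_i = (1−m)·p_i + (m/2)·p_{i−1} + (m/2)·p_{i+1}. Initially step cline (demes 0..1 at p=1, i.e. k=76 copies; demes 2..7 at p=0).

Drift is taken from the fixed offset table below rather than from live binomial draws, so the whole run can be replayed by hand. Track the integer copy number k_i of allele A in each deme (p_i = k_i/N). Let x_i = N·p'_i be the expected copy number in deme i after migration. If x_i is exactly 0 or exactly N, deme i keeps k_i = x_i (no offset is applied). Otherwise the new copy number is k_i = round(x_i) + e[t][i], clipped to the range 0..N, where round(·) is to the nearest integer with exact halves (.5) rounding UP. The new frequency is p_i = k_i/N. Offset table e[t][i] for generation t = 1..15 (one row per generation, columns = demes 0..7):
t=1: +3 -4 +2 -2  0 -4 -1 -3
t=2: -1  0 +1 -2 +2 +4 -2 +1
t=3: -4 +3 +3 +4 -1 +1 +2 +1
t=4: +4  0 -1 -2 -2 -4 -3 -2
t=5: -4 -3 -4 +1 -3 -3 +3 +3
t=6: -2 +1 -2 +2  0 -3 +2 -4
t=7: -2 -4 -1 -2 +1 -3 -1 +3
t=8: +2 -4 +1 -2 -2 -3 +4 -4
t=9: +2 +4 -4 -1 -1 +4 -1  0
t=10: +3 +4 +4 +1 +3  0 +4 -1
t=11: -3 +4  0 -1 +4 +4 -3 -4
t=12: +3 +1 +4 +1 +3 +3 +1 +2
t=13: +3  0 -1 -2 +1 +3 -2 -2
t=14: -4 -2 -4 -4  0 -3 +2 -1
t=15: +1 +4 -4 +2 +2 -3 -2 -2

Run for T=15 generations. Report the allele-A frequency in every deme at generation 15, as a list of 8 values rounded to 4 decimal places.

t=0: k=[76 76 0 0 0 0 0 0]
t=1: x=[76.0000 68.0200 7.9800 0.0000 0.0000 0.0000 0.0000 0.0000] k=[76 64 10 0 0 0 0 0]
t=2: x=[74.7400 59.5900 14.6200 1.0500 0.0000 0.0000 0.0000 0.0000] k=[74 60 16 0 0 0 0 0]
t=3: x=[72.5300 56.8500 18.9400 1.6800 0.0000 0.0000 0.0000 0.0000] k=[69 60 22 6 0 0 0 0]
t=4: x=[68.0550 56.9550 24.3100 7.0500 0.6300 0.0000 0.0000 0.0000] k=[72 57 23 5 0 0 0 0]
t=5: x=[70.4250 55.0050 24.6800 6.3650 0.5250 0.0000 0.0000 0.0000] k=[66 52 21 7 0 0 0 0]
t=6: x=[64.5300 50.2150 22.7850 7.7350 0.7350 0.0000 0.0000 0.0000] k=[63 51 21 10 1 0 0 0]
t=7: x=[61.7400 49.1100 22.9950 10.2100 1.8400 0.1050 0.0000 0.0000] k=[60 45 22 8 3 0 0 0]
t=8: x=[58.4250 44.1600 22.9450 8.9450 3.2100 0.3150 0.0000 0.0000] k=[60 40 24 7 1 0 0 0]
t=9: x=[57.9000 40.4200 23.8950 8.1550 1.5250 0.1050 0.0000 0.0000] k=[60 44 20 7 1 4 0 0]
t=10: x=[58.3200 43.1600 21.1550 7.7350 1.9450 3.2650 0.4200 0.0000] k=[61 47 25 9 5 3 4 0]
t=11: x=[59.5300 46.1600 25.6300 10.2600 5.2100 3.3150 3.4750 0.4200] k=[57 50 26 9 9 7 0 0]
t=12: x=[56.2650 48.2150 26.7350 10.7850 8.7900 6.4750 0.7350 0.0000] k=[59 49 31 12 12 9 2 0]
t=13: x=[57.9500 48.1600 30.8950 13.9950 11.6850 8.5800 2.5250 0.2100] k=[61 48 30 12 13 12 1 0]
t=14: x=[59.6350 47.4750 30.0000 13.9950 12.7900 10.9500 2.0500 0.1050] k=[56 45 26 10 13 8 4 0]
t=15: x=[54.8450 44.1600 26.3150 11.9950 12.1600 8.1050 4.0000 0.4200] k=[56 48 22 14 14 5 2 0]

[0.7368, 0.6316, 0.2895, 0.1842, 0.1842, 0.0658, 0.0263, 0.0000]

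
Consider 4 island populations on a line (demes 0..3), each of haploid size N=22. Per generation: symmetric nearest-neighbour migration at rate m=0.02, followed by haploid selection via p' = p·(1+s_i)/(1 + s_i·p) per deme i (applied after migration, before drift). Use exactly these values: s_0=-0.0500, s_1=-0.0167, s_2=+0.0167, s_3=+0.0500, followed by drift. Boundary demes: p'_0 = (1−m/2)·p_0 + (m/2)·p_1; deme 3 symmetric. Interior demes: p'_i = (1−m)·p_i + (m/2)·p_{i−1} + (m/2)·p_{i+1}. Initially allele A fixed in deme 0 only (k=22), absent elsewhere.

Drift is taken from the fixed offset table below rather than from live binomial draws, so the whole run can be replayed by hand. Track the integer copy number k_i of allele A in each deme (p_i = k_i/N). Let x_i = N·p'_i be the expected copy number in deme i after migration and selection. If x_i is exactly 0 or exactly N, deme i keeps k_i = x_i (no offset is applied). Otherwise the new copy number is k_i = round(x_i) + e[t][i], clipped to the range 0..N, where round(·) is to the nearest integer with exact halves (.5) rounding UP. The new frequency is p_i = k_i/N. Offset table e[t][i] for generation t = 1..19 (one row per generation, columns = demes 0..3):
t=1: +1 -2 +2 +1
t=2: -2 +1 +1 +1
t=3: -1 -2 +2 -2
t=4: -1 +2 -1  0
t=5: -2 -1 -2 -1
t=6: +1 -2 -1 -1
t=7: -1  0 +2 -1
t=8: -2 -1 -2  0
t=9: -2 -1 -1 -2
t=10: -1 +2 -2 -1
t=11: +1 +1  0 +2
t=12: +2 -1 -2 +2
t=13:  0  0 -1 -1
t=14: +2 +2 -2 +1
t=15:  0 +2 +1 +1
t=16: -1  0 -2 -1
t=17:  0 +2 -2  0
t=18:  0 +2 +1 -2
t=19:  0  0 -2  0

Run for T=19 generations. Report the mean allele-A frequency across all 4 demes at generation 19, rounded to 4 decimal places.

0.2841

t=0: k=[22 0 0 0]
t=1: x=[21.7685 0.2164 0.0000 0.0000] k=[22 0 0 0]
t=2: x=[21.7685 0.2164 0.0000 0.0000] k=[20 1 0 0]
t=3: x=[19.7068 1.1613 0.0102 0.0000] k=[19 0 2 0]
t=4: x=[18.6675 0.2065 1.9898 0.0210] k=[18 2 1 0]
t=5: x=[17.6642 2.1176 1.0159 0.0105] k=[16 1 0 0]
t=6: x=[15.6202 1.1219 0.0102 0.0000] k=[17 0 0 0]
t=7: x=[16.6244 0.1672 0.0000 0.0000] k=[16 0 0 0]
t=8: x=[15.6100 0.1573 0.0000 0.0000] k=[14 0 0 0]
t=9: x=[13.5953 0.1377 0.0000 0.0000] k=[12 0 0 0]
t=10: x=[11.5992 0.1180 0.0000 0.0000] k=[11 2 0 0]
t=11: x=[10.6280 2.0386 0.0203 0.0000] k=[12 3 0 0]
t=12: x=[11.6293 3.0159 0.0305 0.0000] k=[14 2 0 0]
t=13: x=[13.6155 2.0682 0.0203 0.0000] k=[14 2 0 0]
t=14: x=[13.6155 2.0682 0.0203 0.0000] k=[16 4 0 0]
t=15: x=[15.6509 4.0243 0.0407 0.0000] k=[16 6 1 0]
t=16: x=[15.6713 5.9764 1.0565 0.0105] k=[15 6 0 0]
t=17: x=[14.6613 5.9566 0.0610 0.0000] k=[15 8 0 0]
t=18: x=[14.6817 7.9045 0.0813 0.0000] k=[15 10 1 0]
t=19: x=[14.7020 9.8683 1.0971 0.0105] k=[15 10 0 0]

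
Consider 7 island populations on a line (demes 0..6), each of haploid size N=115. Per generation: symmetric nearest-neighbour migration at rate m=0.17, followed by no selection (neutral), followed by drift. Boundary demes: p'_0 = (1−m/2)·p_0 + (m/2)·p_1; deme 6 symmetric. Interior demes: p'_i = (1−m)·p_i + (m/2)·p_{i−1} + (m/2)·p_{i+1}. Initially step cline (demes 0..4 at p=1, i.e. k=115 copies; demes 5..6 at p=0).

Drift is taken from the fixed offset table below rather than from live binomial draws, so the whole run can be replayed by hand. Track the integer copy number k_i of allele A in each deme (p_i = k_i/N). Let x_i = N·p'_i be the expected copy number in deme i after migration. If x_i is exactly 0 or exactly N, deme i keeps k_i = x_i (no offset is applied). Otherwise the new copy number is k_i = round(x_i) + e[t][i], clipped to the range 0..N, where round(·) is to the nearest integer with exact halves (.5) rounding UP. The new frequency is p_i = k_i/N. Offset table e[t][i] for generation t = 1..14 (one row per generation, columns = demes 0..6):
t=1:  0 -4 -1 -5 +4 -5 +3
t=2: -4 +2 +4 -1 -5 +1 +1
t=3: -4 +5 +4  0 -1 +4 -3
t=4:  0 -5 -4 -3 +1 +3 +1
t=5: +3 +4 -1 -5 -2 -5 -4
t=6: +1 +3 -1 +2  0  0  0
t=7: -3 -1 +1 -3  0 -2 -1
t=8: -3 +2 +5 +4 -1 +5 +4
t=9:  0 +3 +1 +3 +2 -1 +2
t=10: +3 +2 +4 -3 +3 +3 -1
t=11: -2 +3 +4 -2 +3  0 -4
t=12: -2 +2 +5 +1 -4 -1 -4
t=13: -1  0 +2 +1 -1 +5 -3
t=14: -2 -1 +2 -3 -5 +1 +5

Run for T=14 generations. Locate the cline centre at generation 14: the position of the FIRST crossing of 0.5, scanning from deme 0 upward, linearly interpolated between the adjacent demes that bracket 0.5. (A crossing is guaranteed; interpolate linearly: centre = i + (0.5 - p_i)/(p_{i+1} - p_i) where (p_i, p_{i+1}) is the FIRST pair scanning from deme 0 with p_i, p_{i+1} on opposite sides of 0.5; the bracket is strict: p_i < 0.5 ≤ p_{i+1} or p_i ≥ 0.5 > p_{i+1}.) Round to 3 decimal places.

4.395

t=0: k=[115 115 115 115 115 0 0]
t=1: x=[115.0000 115.0000 115.0000 115.0000 105.2250 9.7750 0.0000] k=[115 115 115 115 109 5 0]
t=2: x=[115.0000 115.0000 115.0000 114.4900 100.6700 13.4150 0.4250] k=[115 115 115 113 96 14 1]
t=3: x=[115.0000 115.0000 114.8300 111.7250 90.4750 19.8650 2.1050] k=[115 115 115 112 89 24 0]
t=4: x=[115.0000 115.0000 114.7450 110.3000 85.4300 27.4850 2.0400] k=[115 115 111 107 86 30 3]
t=5: x=[115.0000 114.6600 111.0000 105.5550 83.0250 32.4650 5.2950] k=[115 115 110 101 81 27 1]
t=6: x=[115.0000 114.5750 109.6600 100.0650 78.1100 29.3800 3.2100] k=[115 115 109 102 78 29 3]
t=7: x=[115.0000 114.4900 108.9150 100.5550 75.8750 30.9550 5.2100] k=[115 113 110 98 76 29 4]
t=8: x=[114.8300 112.9150 109.2350 97.1500 73.8750 30.8700 6.1250] k=[112 115 114 101 73 36 10]
t=9: x=[112.2550 114.6600 112.9800 99.7250 72.2350 36.9350 12.2100] k=[112 115 114 103 74 36 14]
t=10: x=[112.2550 114.6600 113.1500 101.4700 73.2350 37.3600 15.8700] k=[115 115 115 98 76 40 15]
t=11: x=[115.0000 115.0000 113.5550 97.5750 74.8100 40.9350 17.1250] k=[115 115 115 96 78 41 13]
t=12: x=[115.0000 115.0000 113.3850 96.0850 76.3850 41.7650 15.3800] k=[115 115 115 97 72 41 11]
t=13: x=[115.0000 115.0000 113.4700 96.4050 71.4900 41.0850 13.5500] k=[115 115 115 97 70 46 11]
t=14: x=[115.0000 115.0000 113.4700 96.2350 70.2550 45.0650 13.9750] k=[115 115 115 93 65 46 19]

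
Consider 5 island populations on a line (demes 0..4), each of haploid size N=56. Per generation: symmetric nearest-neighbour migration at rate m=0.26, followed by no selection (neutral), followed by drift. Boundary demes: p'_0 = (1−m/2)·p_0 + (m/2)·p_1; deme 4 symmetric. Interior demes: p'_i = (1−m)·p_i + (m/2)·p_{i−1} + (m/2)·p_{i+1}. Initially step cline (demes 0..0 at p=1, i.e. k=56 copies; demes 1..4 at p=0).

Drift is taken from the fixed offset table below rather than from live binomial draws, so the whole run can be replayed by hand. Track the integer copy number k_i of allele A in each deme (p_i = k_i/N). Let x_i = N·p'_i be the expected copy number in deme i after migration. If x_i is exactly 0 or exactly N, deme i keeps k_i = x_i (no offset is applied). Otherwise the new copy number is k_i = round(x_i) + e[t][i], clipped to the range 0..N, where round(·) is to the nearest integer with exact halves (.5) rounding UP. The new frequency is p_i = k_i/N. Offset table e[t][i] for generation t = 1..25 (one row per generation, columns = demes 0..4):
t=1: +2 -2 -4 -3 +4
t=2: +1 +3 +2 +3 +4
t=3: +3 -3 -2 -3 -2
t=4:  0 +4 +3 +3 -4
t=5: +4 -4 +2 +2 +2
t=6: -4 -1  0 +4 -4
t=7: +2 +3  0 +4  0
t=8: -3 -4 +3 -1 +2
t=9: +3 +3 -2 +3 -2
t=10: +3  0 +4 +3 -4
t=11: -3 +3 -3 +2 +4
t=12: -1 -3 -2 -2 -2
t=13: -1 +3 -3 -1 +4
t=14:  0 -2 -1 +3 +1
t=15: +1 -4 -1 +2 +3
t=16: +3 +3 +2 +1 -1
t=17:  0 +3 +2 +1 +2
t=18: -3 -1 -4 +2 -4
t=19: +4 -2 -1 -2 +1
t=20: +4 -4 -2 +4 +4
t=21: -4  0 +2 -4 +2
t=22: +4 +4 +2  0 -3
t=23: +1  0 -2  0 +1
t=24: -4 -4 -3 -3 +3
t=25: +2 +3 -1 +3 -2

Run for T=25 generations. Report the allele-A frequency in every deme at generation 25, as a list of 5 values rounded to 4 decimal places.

[0.4286, 0.3929, 0.2500, 0.3036, 0.2857]

t=0: k=[56 0 0 0 0]
t=1: x=[48.7200 7.2800 0.0000 0.0000 0.0000] k=[51 5 0 0 0]
t=2: x=[45.0200 10.3300 0.6500 0.0000 0.0000] k=[46 13 3 0 0]
t=3: x=[41.7100 15.9900 3.9100 0.3900 0.0000] k=[45 13 2 0 0]
t=4: x=[40.8400 15.7300 3.1700 0.2600 0.0000] k=[41 20 6 3 0]
t=5: x=[38.2700 20.9100 7.4300 3.0000 0.3900] k=[42 17 9 5 2]
t=6: x=[38.7500 19.2100 9.5200 5.1300 2.3900] k=[35 18 10 9 0]
t=7: x=[32.7900 19.1700 10.9100 7.9600 1.1700] k=[35 22 11 12 1]
t=8: x=[33.3100 22.2600 12.5600 10.4400 2.4300] k=[30 18 16 9 4]
t=9: x=[28.4400 19.3000 15.3500 9.2600 4.6500] k=[31 22 13 12 3]
t=10: x=[29.8300 22.0000 14.0400 10.9600 4.1700] k=[33 22 18 14 0]
t=11: x=[31.5700 22.9100 18.0000 12.7000 1.8200] k=[29 26 15 15 6]
t=12: x=[28.6100 24.9600 16.4300 13.8300 7.1700] k=[28 22 14 12 5]
t=13: x=[27.2200 21.7400 14.7800 11.3500 5.9100] k=[26 25 12 10 10]
t=14: x=[25.8700 23.4400 13.4300 10.2600 10.0000] k=[26 21 12 13 11]
t=15: x=[25.3500 20.4800 13.3000 12.6100 11.2600] k=[26 16 12 15 14]
t=16: x=[24.7000 16.7800 12.9100 14.4800 14.1300] k=[28 20 15 15 13]
t=17: x=[26.9600 20.3900 15.6500 14.7400 13.2600] k=[27 23 18 16 15]
t=18: x=[26.4800 22.8700 18.3900 16.1300 15.1300] k=[23 22 14 18 11]
t=19: x=[22.8700 21.0900 15.5600 16.5700 11.9100] k=[27 19 15 15 13]
t=20: x=[25.9600 19.5200 15.5200 14.7400 13.2600] k=[30 16 14 19 17]
t=21: x=[28.1800 17.5600 14.9100 18.0900 17.2600] k=[24 18 17 14 19]
t=22: x=[23.2200 18.6500 16.7400 15.0400 18.3500] k=[27 23 19 15 15]
t=23: x=[26.4800 23.0000 19.0000 15.5200 15.0000] k=[27 23 17 16 16]
t=24: x=[26.4800 22.7400 17.6500 16.1300 16.0000] k=[22 19 15 13 19]
t=25: x=[21.6100 18.8700 15.2600 14.0400 18.2200] k=[24 22 14 17 16]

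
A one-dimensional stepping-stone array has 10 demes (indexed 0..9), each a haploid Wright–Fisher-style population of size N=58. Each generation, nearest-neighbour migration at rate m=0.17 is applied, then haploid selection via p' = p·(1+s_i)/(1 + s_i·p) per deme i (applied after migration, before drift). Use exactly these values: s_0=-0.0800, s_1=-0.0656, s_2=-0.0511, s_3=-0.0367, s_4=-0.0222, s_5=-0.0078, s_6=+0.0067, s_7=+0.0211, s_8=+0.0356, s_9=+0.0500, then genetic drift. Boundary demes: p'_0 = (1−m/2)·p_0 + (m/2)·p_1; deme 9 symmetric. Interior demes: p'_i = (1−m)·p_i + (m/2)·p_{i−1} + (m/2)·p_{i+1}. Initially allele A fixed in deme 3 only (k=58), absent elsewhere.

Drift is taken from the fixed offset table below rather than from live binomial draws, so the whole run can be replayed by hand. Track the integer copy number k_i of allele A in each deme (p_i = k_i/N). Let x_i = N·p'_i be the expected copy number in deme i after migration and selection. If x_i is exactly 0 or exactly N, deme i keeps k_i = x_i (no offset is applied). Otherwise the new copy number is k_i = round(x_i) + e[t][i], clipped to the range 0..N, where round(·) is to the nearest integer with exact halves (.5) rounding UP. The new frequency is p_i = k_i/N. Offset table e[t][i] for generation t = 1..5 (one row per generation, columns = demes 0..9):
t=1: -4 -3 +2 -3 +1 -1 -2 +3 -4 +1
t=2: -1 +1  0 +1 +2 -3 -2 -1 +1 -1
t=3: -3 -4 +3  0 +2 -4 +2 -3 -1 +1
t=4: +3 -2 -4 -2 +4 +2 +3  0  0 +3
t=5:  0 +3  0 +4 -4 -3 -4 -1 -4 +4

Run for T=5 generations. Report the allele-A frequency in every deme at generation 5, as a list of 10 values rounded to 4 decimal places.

t=0: k=[0 0 0 58 0 0 0 0 0 0]
t=1: x=[0.0000 0.0000 4.6985 47.8302 4.8297 0.0000 0.0000 0.0000 0.0000 0.0000] k=[0 0 7 45 6 0 0 0 0 0]
t=2: x=[0.0000 0.5563 9.2209 37.9676 8.6386 0.5061 0.0000 0.0000 0.0000 0.0000] k=[0 2 9 39 11 0 0 0 0 0]
t=3: x=[0.1564 2.2722 10.4965 33.5427 12.2270 0.9278 0.0000 0.0000 0.0000 0.0000] k=[0 0 13 34 14 0 0 0 0 0]
t=4: x=[0.0000 1.0338 13.1393 29.9739 14.2671 1.1809 0.0000 0.0000 0.0000 0.0000] k=[0 0 9 28 18 3 0 0 0 0]
t=5: x=[0.0000 0.7154 9.4285 25.0018 17.3012 3.9908 0.2567 0.0000 0.0000 0.0000] k=[0 4 9 29 13 1 0 0 0 0]

[0.0000, 0.0690, 0.1552, 0.5000, 0.2241, 0.0172, 0.0000, 0.0000, 0.0000, 0.0000]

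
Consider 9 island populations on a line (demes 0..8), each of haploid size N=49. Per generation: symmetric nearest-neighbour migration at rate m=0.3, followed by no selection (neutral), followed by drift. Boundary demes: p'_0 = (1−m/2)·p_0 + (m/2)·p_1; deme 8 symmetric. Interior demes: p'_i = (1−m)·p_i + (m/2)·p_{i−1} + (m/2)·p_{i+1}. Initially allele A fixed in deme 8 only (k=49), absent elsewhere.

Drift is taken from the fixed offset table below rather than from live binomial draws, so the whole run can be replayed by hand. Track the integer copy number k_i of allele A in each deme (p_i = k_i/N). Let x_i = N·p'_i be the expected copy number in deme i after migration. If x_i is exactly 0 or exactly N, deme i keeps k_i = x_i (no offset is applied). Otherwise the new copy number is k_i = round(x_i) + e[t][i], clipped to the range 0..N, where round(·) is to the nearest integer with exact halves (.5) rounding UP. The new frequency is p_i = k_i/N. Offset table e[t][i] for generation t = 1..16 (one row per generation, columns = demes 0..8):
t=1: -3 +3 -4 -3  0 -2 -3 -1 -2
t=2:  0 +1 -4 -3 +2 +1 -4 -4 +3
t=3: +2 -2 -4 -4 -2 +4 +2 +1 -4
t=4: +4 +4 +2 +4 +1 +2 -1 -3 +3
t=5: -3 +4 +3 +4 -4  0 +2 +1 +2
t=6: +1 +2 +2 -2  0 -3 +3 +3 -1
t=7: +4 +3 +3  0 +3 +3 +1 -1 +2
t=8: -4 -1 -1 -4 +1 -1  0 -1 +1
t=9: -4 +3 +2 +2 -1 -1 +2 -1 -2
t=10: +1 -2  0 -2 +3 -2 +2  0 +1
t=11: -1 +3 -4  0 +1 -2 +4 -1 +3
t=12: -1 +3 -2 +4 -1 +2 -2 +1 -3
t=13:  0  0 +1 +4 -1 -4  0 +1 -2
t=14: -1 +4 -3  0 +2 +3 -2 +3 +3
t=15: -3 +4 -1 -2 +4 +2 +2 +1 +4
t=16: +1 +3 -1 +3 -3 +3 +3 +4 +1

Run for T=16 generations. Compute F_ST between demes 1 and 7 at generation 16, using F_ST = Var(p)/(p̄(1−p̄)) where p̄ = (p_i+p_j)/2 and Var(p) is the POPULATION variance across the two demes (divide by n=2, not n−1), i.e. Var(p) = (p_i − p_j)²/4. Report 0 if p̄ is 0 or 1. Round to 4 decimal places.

0.1347

t=0: k=[0 0 0 0 0 0 0 0 49]
t=1: x=[0.0000 0.0000 0.0000 0.0000 0.0000 0.0000 0.0000 7.3500 41.6500] k=[0 0 0 0 0 0 0 6 40]
t=2: x=[0.0000 0.0000 0.0000 0.0000 0.0000 0.0000 0.9000 10.2000 34.9000] k=[0 0 0 0 0 0 0 6 38]
t=3: x=[0.0000 0.0000 0.0000 0.0000 0.0000 0.0000 0.9000 9.9000 33.2000] k=[0 0 0 0 0 0 3 11 29]
t=4: x=[0.0000 0.0000 0.0000 0.0000 0.0000 0.4500 3.7500 12.5000 26.3000] k=[0 0 0 0 0 2 3 10 29]
t=5: x=[0.0000 0.0000 0.0000 0.0000 0.3000 1.8500 3.9000 11.8000 26.1500] k=[0 0 0 0 0 2 6 13 28]
t=6: x=[0.0000 0.0000 0.0000 0.0000 0.3000 2.3000 6.4500 14.2000 25.7500] k=[0 0 0 0 0 0 9 17 25]
t=7: x=[0.0000 0.0000 0.0000 0.0000 0.0000 1.3500 8.8500 17.0000 23.8000] k=[0 0 0 0 0 4 10 16 26]
t=8: x=[0.0000 0.0000 0.0000 0.0000 0.6000 4.3000 10.0000 16.6000 24.5000] k=[0 0 0 0 2 3 10 16 26]
t=9: x=[0.0000 0.0000 0.0000 0.3000 1.8500 3.9000 9.8500 16.6000 24.5000] k=[0 0 0 2 1 3 12 16 23]
t=10: x=[0.0000 0.0000 0.3000 1.5500 1.4500 4.0500 11.2500 16.4500 21.9500] k=[0 0 0 0 4 2 13 16 23]
t=11: x=[0.0000 0.0000 0.0000 0.6000 3.1000 3.9500 11.8000 16.6000 21.9500] k=[0 0 0 1 4 2 16 16 25]
t=12: x=[0.0000 0.0000 0.1500 1.3000 3.2500 4.4000 13.9000 17.3500 23.6500] k=[0 0 0 5 2 6 12 18 21]
t=13: x=[0.0000 0.0000 0.7500 3.8000 3.0500 6.3000 12.0000 17.5500 20.5500] k=[0 0 2 8 2 2 12 19 19]
t=14: x=[0.0000 0.3000 2.6000 6.2000 2.9000 3.5000 11.5500 17.9500 19.0000] k=[0 4 0 6 5 7 10 21 22]
t=15: x=[0.6000 2.8000 1.5000 4.9500 5.4500 7.1500 11.2000 19.5000 21.8500] k=[0 7 1 3 9 9 13 21 26]
t=16: x=[1.0500 5.0500 2.2000 3.6000 8.1000 9.6000 13.6000 20.5500 25.2500] k=[2 8 1 7 5 13 17 25 26]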